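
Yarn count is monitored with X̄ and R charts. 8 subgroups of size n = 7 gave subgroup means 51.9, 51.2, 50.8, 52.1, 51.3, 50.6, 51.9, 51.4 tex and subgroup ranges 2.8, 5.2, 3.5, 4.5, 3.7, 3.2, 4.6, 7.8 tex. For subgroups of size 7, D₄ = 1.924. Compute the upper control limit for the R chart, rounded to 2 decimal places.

R̄ = (2.8 + 5.2 + 3.5 + 4.5 + 3.7 + 3.2 + 4.6 + 7.8) / 8 = 35.3000 / 8 = 4.4125
UCL_R = D₄·R̄ = 1.924 × 4.4125 = 8.4896

8.49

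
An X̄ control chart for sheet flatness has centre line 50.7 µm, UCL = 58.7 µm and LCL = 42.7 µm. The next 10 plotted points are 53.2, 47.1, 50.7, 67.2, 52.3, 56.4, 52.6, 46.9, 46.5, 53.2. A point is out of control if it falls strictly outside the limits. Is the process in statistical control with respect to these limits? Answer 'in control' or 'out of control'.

out of control

Compare each point to [42.7, 58.7]: sample 4 = 67.2 > UCL.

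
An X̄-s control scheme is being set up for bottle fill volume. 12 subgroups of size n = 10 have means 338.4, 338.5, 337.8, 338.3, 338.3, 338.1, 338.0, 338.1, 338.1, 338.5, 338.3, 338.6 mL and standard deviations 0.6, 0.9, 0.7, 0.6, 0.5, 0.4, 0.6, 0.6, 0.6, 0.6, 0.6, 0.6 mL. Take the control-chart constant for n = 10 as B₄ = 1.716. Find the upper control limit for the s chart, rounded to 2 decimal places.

s̄ = (0.6 + 0.9 + 0.7 + 0.6 + 0.5 + 0.4 + 0.6 + 0.6 + 0.6 + 0.6 + 0.6 + 0.6) / 12 = 0.6083
UCL_s = B₄·s̄ = 1.716 × 0.6083 = 1.0439

1.04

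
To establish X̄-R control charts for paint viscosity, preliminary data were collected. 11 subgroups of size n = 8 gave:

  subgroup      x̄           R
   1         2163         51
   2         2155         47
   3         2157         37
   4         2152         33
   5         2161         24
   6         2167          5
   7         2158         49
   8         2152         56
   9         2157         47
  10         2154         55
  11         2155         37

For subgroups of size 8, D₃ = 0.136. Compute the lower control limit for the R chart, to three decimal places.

R̄ = (51 + 47 + 37 + 33 + 24 + 5 + 49 + 56 + 47 + 55 + 37) / 11 = 441.0000 / 11 = 40.0909
LCL_R = D₃·R̄ = 0.136 × 40.0909 = 5.4524

5.452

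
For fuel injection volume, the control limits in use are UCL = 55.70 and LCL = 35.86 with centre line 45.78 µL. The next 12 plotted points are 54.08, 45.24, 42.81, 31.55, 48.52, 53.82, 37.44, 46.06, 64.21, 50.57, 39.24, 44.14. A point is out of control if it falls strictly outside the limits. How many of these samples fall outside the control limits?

Compare each point to [35.86, 55.70]: sample 4 = 31.55 < LCL; sample 9 = 64.21 > UCL.

2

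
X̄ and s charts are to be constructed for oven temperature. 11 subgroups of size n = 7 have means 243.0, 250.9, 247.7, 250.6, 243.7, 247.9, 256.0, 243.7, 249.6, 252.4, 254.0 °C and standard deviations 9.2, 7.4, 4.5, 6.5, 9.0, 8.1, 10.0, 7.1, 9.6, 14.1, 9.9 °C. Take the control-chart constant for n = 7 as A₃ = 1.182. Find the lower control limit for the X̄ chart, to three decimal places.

238.794

X̄̄ = (243.0 + 250.9 + 247.7 + 250.6 + 243.7 + 247.9 + 256.0 + 243.7 + 249.6 + 252.4 + 254.0) / 11 = 249.0455
s̄ = (9.2 + 7.4 + 4.5 + 6.5 + 9.0 + 8.1 + 10.0 + 7.1 + 9.6 + 14.1 + 9.9) / 11 = 8.6727
LCL = X̄̄ − A₃·s̄ = 249.0455 − 1.182 × 8.6727 = 238.7943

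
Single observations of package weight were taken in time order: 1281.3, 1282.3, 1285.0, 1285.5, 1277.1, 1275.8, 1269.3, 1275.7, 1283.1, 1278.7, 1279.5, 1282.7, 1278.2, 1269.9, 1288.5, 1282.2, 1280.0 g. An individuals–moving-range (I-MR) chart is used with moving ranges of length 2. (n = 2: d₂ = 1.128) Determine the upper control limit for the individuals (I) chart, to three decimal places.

1293.408

X̄ = (1281.3 + 1282.3 + 1285.0 + 1285.5 + 1277.1 + 1275.8 + 1269.3 + 1275.7 + 1283.1 + 1278.7 + 1279.5 + 1282.7 + 1278.2 + 1269.9 + 1288.5 + 1282.2 + 1280.0) / 17 = 1279.6941
Moving ranges: 1.0, 2.7, 0.5, 8.4, 1.3, 6.5, 6.4, 7.4, 4.4, 0.8, 3.2, 4.5, 8.3, 18.6, 6.3, 2.2; M̄R̄ = 82.5000 / 16 = 5.1562
UCL = X̄ + 3·M̄R̄/d₂ = 1279.6941 + 3 × 5.1562 / 1.128 = 1293.4075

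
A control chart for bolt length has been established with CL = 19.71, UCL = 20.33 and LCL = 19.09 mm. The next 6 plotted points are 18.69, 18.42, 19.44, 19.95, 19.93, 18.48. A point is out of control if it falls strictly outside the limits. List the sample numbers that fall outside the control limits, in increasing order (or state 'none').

Compare each point to [19.09, 20.33]: sample 1 = 18.69 < LCL; sample 2 = 18.42 < LCL; sample 6 = 18.48 < LCL.

1, 2, 6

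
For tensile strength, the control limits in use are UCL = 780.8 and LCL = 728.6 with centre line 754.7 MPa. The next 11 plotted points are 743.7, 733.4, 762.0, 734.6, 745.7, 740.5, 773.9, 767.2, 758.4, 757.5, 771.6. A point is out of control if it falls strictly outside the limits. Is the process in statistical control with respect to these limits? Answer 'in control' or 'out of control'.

in control

All 11 points lie within [728.6, 780.8].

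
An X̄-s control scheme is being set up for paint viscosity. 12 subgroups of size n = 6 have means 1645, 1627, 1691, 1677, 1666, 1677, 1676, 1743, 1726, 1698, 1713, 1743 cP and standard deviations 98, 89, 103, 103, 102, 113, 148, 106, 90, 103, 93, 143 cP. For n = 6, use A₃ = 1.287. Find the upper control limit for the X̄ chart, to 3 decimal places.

1828.626

X̄̄ = (1645 + 1627 + 1691 + 1677 + 1666 + 1677 + 1676 + 1743 + 1726 + 1698 + 1713 + 1743) / 12 = 1690.1667
s̄ = (98 + 89 + 103 + 103 + 102 + 113 + 148 + 106 + 90 + 103 + 93 + 143) / 12 = 107.5833
UCL = X̄̄ + A₃·s̄ = 1690.1667 + 1.287 × 107.5833 = 1828.6264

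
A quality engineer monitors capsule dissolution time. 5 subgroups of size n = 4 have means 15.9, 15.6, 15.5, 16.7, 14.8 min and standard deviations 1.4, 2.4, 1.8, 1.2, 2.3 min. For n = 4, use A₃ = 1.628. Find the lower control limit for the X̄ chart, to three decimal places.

12.737

X̄̄ = (15.9 + 15.6 + 15.5 + 16.7 + 14.8) / 5 = 15.7000
s̄ = (1.4 + 2.4 + 1.8 + 1.2 + 2.3) / 5 = 1.8200
LCL = X̄̄ − A₃·s̄ = 15.7000 − 1.628 × 1.8200 = 12.7370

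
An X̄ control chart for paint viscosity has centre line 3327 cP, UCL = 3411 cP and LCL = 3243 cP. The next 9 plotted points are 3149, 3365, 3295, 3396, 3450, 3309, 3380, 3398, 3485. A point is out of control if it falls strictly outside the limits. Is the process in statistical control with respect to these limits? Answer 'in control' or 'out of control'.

Compare each point to [3243, 3411]: sample 1 = 3149 < LCL; sample 5 = 3450 > UCL; sample 9 = 3485 > UCL.

out of control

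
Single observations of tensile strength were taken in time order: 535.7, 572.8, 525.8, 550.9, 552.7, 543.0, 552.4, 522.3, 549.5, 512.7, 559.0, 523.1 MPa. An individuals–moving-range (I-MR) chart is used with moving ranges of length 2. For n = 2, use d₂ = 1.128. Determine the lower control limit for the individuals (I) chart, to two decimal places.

X̄ = (535.7 + 572.8 + 525.8 + 550.9 + 552.7 + 543.0 + 552.4 + 522.3 + 549.5 + 512.7 + 559.0 + 523.1) / 12 = 541.6583
Moving ranges: 37.1, 47.0, 25.1, 1.8, 9.7, 9.4, 30.1, 27.2, 36.8, 46.3, 35.9; M̄R̄ = 306.4000 / 11 = 27.8545
LCL = X̄ − 3·M̄R̄/d₂ = 541.6583 − 3 × 27.8545 / 1.128 = 467.5771

467.58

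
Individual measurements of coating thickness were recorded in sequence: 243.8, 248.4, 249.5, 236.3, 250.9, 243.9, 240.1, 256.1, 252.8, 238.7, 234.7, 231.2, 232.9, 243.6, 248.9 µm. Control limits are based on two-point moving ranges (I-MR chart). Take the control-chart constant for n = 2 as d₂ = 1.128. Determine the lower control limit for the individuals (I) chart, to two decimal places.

223.91

X̄ = (243.8 + 248.4 + 249.5 + 236.3 + 250.9 + 243.9 + 240.1 + 256.1 + 252.8 + 238.7 + 234.7 + 231.2 + 232.9 + 243.6 + 248.9) / 15 = 243.4533
Moving ranges: 4.6, 1.1, 13.2, 14.6, 7.0, 3.8, 16.0, 3.3, 14.1, 4.0, 3.5, 1.7, 10.7, 5.3; M̄R̄ = 102.9000 / 14 = 7.3500
LCL = X̄ − 3·M̄R̄/d₂ = 243.4533 − 3 × 7.3500 / 1.128 = 223.9055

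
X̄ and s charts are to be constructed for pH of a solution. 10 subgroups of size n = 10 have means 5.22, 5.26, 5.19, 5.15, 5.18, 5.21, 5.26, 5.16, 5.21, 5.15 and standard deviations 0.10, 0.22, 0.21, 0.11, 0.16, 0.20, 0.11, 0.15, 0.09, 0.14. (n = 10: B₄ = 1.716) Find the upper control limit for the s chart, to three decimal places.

s̄ = (0.10 + 0.22 + 0.21 + 0.11 + 0.16 + 0.20 + 0.11 + 0.15 + 0.09 + 0.14) / 10 = 0.1490
UCL_s = B₄·s̄ = 1.716 × 0.1490 = 0.2557

0.256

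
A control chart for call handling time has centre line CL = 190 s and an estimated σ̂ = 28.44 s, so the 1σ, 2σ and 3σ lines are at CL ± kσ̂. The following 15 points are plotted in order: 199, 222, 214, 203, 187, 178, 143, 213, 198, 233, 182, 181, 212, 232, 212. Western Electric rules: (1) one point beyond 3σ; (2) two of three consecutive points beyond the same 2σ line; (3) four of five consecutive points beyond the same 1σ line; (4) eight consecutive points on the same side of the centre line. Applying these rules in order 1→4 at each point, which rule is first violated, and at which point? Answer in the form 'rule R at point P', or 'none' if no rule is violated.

none

Zone of each point (C = within 1σ̂, B = 1σ̂–2σ̂, A = 2σ̂–3σ̂, * = beyond 3σ̂; sign = side of CL): 1:+C, 2:+B, 3:+C, 4:+C, 5:-C, 6:-C, 7:-B, 8:+C, 9:+C, 10:+B, 11:-C, 12:-C, 13:+C, 14:+B, 15:+C
No rule fires across all 15 points.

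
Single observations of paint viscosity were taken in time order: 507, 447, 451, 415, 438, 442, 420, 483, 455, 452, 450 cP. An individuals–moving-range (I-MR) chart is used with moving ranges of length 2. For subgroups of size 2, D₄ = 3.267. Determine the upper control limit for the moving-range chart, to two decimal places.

80.04

Moving ranges: 60, 4, 36, 23, 4, 22, 63, 28, 3, 2; M̄R̄ = 245.0000 / 10 = 24.5000
UCL_MR = D₄·M̄R̄ = 3.267 × 24.5000 = 80.0415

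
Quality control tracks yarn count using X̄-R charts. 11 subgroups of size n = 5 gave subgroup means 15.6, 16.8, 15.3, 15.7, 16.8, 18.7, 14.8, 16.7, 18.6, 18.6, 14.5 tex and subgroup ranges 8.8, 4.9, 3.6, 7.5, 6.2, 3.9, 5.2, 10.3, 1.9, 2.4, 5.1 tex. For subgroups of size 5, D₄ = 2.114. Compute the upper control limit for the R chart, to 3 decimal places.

R̄ = (8.8 + 4.9 + 3.6 + 7.5 + 6.2 + 3.9 + 5.2 + 10.3 + 1.9 + 2.4 + 5.1) / 11 = 59.8000 / 11 = 5.4364
UCL_R = D₄·R̄ = 2.114 × 5.4364 = 11.4925

11.492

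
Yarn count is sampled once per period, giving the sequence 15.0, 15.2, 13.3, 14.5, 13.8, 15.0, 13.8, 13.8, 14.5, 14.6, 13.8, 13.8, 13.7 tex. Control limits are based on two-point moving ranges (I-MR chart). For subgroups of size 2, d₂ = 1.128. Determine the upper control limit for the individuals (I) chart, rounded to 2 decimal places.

16.01

X̄ = (15.0 + 15.2 + 13.3 + 14.5 + 13.8 + 15.0 + 13.8 + 13.8 + 14.5 + 14.6 + 13.8 + 13.8 + 13.7) / 13 = 14.2154
Moving ranges: 0.2, 1.9, 1.2, 0.7, 1.2, 1.2, 0.0, 0.7, 0.1, 0.8, 0.0, 0.1; M̄R̄ = 8.1000 / 12 = 0.6750
UCL = X̄ + 3·M̄R̄/d₂ = 14.2154 + 3 × 0.6750 / 1.128 = 16.0106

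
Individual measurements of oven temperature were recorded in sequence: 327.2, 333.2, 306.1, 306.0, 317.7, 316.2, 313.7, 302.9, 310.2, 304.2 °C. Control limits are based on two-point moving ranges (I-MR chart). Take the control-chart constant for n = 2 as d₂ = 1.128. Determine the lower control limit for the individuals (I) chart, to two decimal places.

292.17

X̄ = (327.2 + 333.2 + 306.1 + 306.0 + 317.7 + 316.2 + 313.7 + 302.9 + 310.2 + 304.2) / 10 = 313.7400
Moving ranges: 6.0, 27.1, 0.1, 11.7, 1.5, 2.5, 10.8, 7.3, 6.0; M̄R̄ = 73.0000 / 9 = 8.1111
LCL = X̄ − 3·M̄R̄/d₂ = 313.7400 − 3 × 8.1111 / 1.128 = 292.1679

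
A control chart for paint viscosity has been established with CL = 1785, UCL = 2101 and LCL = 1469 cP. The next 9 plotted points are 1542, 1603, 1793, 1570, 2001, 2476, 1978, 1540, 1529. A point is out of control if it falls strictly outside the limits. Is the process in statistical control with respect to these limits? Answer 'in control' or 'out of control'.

out of control

Compare each point to [1469, 2101]: sample 6 = 2476 > UCL.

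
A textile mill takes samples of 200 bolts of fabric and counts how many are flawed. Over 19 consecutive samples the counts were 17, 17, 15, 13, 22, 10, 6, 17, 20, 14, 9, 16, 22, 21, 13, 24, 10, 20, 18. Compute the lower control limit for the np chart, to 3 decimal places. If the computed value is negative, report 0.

p̄ = Σdᵢ / (k·n) = 304 / (19 × 200) = 0.08000
LCL = np̄ − 3·√(np̄(1−p̄)) = 16.0000 − 3 × 3.8367 = 4.4900

4.490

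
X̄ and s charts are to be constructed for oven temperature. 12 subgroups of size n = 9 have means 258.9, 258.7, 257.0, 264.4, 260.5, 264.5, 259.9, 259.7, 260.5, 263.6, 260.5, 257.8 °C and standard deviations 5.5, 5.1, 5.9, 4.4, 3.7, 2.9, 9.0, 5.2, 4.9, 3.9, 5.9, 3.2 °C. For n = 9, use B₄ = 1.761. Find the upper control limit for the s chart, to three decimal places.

s̄ = (5.5 + 5.1 + 5.9 + 4.4 + 3.7 + 2.9 + 9.0 + 5.2 + 4.9 + 3.9 + 5.9 + 3.2) / 12 = 4.9667
UCL_s = B₄·s̄ = 1.761 × 4.9667 = 8.7463

8.746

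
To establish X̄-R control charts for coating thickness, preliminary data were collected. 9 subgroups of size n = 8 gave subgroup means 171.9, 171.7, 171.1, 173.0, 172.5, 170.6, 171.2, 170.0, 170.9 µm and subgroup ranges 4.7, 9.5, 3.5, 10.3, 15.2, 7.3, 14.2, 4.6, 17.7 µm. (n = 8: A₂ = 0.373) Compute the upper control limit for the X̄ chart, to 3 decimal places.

175.039

X̄̄ = (171.9 + 171.7 + 171.1 + 173.0 + 172.5 + 170.6 + 171.2 + 170.0 + 170.9) / 9 = 1542.9000 / 9 = 171.4333
R̄ = (4.7 + 9.5 + 3.5 + 10.3 + 15.2 + 7.3 + 14.2 + 4.6 + 17.7) / 9 = 87.0000 / 9 = 9.6667
UCL = X̄̄ + A₂·R̄ = 171.4333 + 0.373 × 9.6667 = 175.0390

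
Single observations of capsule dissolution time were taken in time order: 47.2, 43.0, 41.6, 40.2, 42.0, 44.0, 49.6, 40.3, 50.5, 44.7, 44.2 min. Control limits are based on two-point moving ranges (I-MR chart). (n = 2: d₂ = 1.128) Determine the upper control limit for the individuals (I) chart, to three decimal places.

55.523

X̄ = (47.2 + 43.0 + 41.6 + 40.2 + 42.0 + 44.0 + 49.6 + 40.3 + 50.5 + 44.7 + 44.2) / 11 = 44.3000
Moving ranges: 4.2, 1.4, 1.4, 1.8, 2.0, 5.6, 9.3, 10.2, 5.8, 0.5; M̄R̄ = 42.2000 / 10 = 4.2200
UCL = X̄ + 3·M̄R̄/d₂ = 44.3000 + 3 × 4.2200 / 1.128 = 55.5234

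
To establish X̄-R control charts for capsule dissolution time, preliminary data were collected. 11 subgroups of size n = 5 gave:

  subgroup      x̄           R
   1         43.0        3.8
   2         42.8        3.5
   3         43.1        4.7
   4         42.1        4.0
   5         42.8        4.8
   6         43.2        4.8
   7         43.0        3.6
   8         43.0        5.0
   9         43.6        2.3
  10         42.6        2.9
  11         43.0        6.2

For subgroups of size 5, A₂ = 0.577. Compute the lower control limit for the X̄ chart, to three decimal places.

40.535

X̄̄ = (43.0 + 42.8 + 43.1 + 42.1 + 42.8 + 43.2 + 43.0 + 43.0 + 43.6 + 42.6 + 43.0) / 11 = 472.2000 / 11 = 42.9273
R̄ = (3.8 + 3.5 + 4.7 + 4.0 + 4.8 + 4.8 + 3.6 + 5.0 + 2.3 + 2.9 + 6.2) / 11 = 45.6000 / 11 = 4.1455
LCL = X̄̄ − A₂·R̄ = 42.9273 − 0.577 × 4.1455 = 40.5353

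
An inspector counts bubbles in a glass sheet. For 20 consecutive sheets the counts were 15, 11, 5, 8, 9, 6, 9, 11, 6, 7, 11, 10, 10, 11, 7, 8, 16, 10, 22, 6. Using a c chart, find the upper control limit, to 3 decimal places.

c̄ = (15 + 11 + 5 + 8 + 9 + 6 + 9 + 11 + 6 + 7 + 11 + 10 + 10 + 11 + 7 + 8 + 16 + 10 + 22 + 6) / 20 = 198 / 20 = 9.9000
UCL = c̄ + 3√c̄ = 9.9000 + 3 × √9.9000 = 9.9000 + 3 × 3.1464 = 19.3393

19.339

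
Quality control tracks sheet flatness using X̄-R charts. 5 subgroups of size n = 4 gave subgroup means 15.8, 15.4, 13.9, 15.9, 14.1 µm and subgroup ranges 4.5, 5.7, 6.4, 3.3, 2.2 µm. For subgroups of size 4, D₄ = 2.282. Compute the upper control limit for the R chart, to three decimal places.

R̄ = (4.5 + 5.7 + 6.4 + 3.3 + 2.2) / 5 = 22.1000 / 5 = 4.4200
UCL_R = D₄·R̄ = 2.282 × 4.4200 = 10.0864

10.086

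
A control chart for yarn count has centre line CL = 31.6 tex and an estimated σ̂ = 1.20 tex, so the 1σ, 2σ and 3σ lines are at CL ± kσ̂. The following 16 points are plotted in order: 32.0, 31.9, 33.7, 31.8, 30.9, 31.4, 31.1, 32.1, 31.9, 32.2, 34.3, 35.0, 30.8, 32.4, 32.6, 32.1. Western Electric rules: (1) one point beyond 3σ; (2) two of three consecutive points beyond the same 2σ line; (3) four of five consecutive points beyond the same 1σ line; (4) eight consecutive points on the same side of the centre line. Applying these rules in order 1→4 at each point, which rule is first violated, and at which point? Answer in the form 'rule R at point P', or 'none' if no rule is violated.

Zone of each point (C = within 1σ̂, B = 1σ̂–2σ̂, A = 2σ̂–3σ̂, * = beyond 3σ̂; sign = side of CL): 1:+C, 2:+C, 3:+B, 4:+C, 5:-C, 6:-C, 7:-C, 8:+C, 9:+C, 10:+C, 11:+A, 12:+A, 13:-C, 14:+C, 15:+C, 16:+C
Rule 2 (two of three consecutive points beyond the same 2σ limit) is satisfied at point 12.

rule 2 at point 12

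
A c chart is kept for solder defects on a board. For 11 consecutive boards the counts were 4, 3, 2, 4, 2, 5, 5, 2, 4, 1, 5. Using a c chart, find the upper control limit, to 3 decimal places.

8.866

c̄ = (4 + 3 + 2 + 4 + 2 + 5 + 5 + 2 + 4 + 1 + 5) / 11 = 37 / 11 = 3.3636
UCL = c̄ + 3√c̄ = 3.3636 + 3 × √3.3636 = 3.3636 + 3 × 1.8340 = 8.8657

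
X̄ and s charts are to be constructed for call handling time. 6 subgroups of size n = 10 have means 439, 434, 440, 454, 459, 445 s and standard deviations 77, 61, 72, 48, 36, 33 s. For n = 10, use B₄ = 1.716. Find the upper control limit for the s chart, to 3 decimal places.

93.522

s̄ = (77 + 61 + 72 + 48 + 36 + 33) / 6 = 54.5000
UCL_s = B₄·s̄ = 1.716 × 54.5000 = 93.5220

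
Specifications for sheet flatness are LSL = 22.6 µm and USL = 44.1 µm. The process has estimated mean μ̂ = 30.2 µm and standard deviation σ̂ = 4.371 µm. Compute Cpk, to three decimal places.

Cpu = (USL − μ̂) / (3σ̂) = (44.1 − 30.2) / (3 × 4.371) = 1.0600; Cpl = (μ̂ − LSL) / (3σ̂) = (30.2 − 22.6) / (3 × 4.371) = 0.5796; Cpk = min(Cpu, Cpl) = 0.5796

0.580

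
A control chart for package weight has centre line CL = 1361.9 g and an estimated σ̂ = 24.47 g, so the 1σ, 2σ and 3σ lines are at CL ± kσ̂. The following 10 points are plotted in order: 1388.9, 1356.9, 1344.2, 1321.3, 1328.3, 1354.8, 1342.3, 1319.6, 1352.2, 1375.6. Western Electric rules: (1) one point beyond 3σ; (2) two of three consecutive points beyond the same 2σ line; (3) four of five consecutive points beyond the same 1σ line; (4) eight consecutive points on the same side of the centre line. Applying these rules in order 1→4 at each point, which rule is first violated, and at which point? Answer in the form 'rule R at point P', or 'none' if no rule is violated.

Zone of each point (C = within 1σ̂, B = 1σ̂–2σ̂, A = 2σ̂–3σ̂, * = beyond 3σ̂; sign = side of CL): 1:+B, 2:-C, 3:-C, 4:-B, 5:-B, 6:-C, 7:-C, 8:-B, 9:-C, 10:+C
Rule 4 (eight consecutive points on the same side of the centre line) is satisfied at point 9.

rule 4 at point 9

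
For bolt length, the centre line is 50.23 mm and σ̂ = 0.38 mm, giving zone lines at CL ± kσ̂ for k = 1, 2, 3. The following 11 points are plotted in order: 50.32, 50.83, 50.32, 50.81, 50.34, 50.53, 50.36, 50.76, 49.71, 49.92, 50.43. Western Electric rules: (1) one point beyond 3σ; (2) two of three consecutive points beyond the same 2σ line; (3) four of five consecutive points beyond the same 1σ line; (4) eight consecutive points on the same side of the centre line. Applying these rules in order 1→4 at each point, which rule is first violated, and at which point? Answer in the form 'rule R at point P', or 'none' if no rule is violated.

rule 4 at point 8

Zone of each point (C = within 1σ̂, B = 1σ̂–2σ̂, A = 2σ̂–3σ̂, * = beyond 3σ̂; sign = side of CL): 1:+C, 2:+B, 3:+C, 4:+B, 5:+C, 6:+C, 7:+C, 8:+B, 9:-B, 10:-C, 11:+C
Rule 4 (eight consecutive points on the same side of the centre line) is satisfied at point 8.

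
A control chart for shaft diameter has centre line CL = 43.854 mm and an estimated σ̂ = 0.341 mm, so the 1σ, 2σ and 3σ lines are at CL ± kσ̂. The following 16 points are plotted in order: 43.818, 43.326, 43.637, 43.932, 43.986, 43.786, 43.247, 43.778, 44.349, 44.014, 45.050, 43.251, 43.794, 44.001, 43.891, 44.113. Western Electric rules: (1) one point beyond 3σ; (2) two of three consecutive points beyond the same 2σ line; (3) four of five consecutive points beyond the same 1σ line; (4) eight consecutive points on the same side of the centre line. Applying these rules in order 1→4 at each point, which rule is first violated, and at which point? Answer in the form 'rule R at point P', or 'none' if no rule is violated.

Zone of each point (C = within 1σ̂, B = 1σ̂–2σ̂, A = 2σ̂–3σ̂, * = beyond 3σ̂; sign = side of CL): 1:-C, 2:-B, 3:-C, 4:+C, 5:+C, 6:-C, 7:-B, 8:-C, 9:+B, 10:+C, 11:+*, 12:-B, 13:-C, 14:+C, 15:+C, 16:+C
Rule 1 (one point beyond the 3σ limits) is satisfied at point 11.

rule 1 at point 11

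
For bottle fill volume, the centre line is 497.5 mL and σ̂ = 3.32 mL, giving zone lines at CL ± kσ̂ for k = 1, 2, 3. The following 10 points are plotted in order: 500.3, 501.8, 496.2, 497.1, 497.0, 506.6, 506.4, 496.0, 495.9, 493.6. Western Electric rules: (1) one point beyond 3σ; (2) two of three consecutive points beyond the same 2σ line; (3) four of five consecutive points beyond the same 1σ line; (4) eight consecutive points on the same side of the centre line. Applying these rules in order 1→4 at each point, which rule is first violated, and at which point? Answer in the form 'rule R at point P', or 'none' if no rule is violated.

Zone of each point (C = within 1σ̂, B = 1σ̂–2σ̂, A = 2σ̂–3σ̂, * = beyond 3σ̂; sign = side of CL): 1:+C, 2:+B, 3:-C, 4:-C, 5:-C, 6:+A, 7:+A, 8:-C, 9:-C, 10:-B
Rule 2 (two of three consecutive points beyond the same 2σ limit) is satisfied at point 7.

rule 2 at point 7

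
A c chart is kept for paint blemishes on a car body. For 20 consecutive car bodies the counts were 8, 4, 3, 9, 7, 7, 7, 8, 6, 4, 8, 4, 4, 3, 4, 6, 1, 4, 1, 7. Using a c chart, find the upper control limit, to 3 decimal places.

12.124

c̄ = (8 + 4 + 3 + 9 + 7 + 7 + 7 + 8 + 6 + 4 + 8 + 4 + 4 + 3 + 4 + 6 + 1 + 4 + 1 + 7) / 20 = 105 / 20 = 5.2500
UCL = c̄ + 3√c̄ = 5.2500 + 3 × √5.2500 = 5.2500 + 3 × 2.2913 = 12.1239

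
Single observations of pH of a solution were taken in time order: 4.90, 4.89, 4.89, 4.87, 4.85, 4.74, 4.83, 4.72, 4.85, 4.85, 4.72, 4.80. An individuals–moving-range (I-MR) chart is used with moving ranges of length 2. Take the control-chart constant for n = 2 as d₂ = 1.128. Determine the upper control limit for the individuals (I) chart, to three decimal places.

X̄ = (4.90 + 4.89 + 4.89 + 4.87 + 4.85 + 4.74 + 4.83 + 4.72 + 4.85 + 4.85 + 4.72 + 4.80) / 12 = 4.8258
Moving ranges: 0.01, 0.00, 0.02, 0.02, 0.11, 0.09, 0.11, 0.13, 0.00, 0.13, 0.08; M̄R̄ = 0.7000 / 11 = 0.0636
UCL = X̄ + 3·M̄R̄/d₂ = 4.8258 + 3 × 0.0636 / 1.128 = 4.9951

4.995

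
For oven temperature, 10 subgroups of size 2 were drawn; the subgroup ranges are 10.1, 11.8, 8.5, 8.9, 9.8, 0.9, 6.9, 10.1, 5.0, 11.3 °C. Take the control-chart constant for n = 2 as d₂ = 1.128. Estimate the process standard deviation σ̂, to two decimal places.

R̄ = (10.1 + 11.8 + 8.5 + 8.9 + 9.8 + 0.9 + 6.9 + 10.1 + 5.0 + 11.3) / 10 = 8.3300
σ̂ = R̄ / d₂ = 8.3300 / 1.128 = 7.3848

7.38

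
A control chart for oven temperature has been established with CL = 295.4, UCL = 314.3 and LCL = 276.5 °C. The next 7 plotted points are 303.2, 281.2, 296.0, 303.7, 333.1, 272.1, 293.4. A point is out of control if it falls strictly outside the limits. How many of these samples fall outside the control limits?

Compare each point to [276.5, 314.3]: sample 5 = 333.1 > UCL; sample 6 = 272.1 < LCL.

2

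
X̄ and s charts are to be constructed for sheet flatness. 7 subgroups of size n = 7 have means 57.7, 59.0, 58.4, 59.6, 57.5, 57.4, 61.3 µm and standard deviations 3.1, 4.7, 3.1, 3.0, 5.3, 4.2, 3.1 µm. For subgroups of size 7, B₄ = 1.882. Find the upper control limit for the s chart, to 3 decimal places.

s̄ = (3.1 + 4.7 + 3.1 + 3.0 + 5.3 + 4.2 + 3.1) / 7 = 3.7857
UCL_s = B₄·s̄ = 1.882 × 3.7857 = 7.1247

7.125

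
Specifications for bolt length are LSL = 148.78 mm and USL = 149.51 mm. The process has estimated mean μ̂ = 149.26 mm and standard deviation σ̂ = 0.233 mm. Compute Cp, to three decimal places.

0.522

Cp = (USL − LSL) / (6σ̂) = (149.51 − 148.78) / (6 × 0.233) = 0.7300 / 1.3980 = 0.5222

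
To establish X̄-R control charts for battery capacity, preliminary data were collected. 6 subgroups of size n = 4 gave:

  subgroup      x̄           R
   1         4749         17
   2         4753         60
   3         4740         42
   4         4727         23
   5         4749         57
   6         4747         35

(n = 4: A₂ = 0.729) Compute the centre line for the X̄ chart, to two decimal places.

X̄̄ = (4749 + 4753 + 4740 + 4727 + 4749 + 4747) / 6 = 28465.0000 / 6 = 4744.1667
CL = X̄̄ = 4744.1667

4744.17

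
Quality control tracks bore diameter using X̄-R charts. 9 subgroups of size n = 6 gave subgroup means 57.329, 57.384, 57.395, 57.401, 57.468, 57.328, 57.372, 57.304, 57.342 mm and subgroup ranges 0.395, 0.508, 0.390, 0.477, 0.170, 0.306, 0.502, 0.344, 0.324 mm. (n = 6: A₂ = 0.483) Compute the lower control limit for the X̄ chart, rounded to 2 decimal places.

X̄̄ = (57.329 + 57.384 + 57.395 + 57.401 + 57.468 + 57.328 + 57.372 + 57.304 + 57.342) / 9 = 516.3230 / 9 = 57.3692
R̄ = (0.395 + 0.508 + 0.390 + 0.477 + 0.170 + 0.306 + 0.502 + 0.344 + 0.324) / 9 = 3.4160 / 9 = 0.3796
LCL = X̄̄ − A₂·R̄ = 57.3692 − 0.483 × 0.3796 = 57.1859

57.19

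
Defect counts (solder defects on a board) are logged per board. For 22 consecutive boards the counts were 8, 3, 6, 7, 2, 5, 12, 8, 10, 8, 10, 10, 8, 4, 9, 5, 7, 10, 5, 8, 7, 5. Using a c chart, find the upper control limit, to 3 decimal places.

c̄ = (8 + 3 + 6 + 7 + 2 + 5 + 12 + 8 + 10 + 8 + 10 + 10 + 8 + 4 + 9 + 5 + 7 + 10 + 5 + 8 + 7 + 5) / 22 = 157 / 22 = 7.1364
UCL = c̄ + 3√c̄ = 7.1364 + 3 × √7.1364 = 7.1364 + 3 × 2.6714 = 15.1506

15.151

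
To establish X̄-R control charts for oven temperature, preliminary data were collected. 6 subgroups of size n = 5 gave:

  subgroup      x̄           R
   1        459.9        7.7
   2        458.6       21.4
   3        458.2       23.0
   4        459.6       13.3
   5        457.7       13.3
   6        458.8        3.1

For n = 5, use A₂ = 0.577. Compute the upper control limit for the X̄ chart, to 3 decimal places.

466.666

X̄̄ = (459.9 + 458.6 + 458.2 + 459.6 + 457.7 + 458.8) / 6 = 2752.8000 / 6 = 458.8000
R̄ = (7.7 + 21.4 + 23.0 + 13.3 + 13.3 + 3.1) / 6 = 81.8000 / 6 = 13.6333
UCL = X̄̄ + A₂·R̄ = 458.8000 + 0.577 × 13.6333 = 466.6664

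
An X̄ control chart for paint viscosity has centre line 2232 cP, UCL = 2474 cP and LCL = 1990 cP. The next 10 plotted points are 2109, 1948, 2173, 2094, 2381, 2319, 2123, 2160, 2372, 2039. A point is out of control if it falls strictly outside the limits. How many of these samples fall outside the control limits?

1

Compare each point to [1990, 2474]: sample 2 = 1948 < LCL.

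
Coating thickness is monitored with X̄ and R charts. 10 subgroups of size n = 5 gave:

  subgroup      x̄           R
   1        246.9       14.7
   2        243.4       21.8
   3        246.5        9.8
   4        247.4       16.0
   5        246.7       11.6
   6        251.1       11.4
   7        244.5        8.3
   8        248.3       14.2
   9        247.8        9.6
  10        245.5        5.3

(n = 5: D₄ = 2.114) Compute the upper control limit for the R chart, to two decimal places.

R̄ = (14.7 + 21.8 + 9.8 + 16.0 + 11.6 + 11.4 + 8.3 + 14.2 + 9.6 + 5.3) / 10 = 122.7000 / 10 = 12.2700
UCL_R = D₄·R̄ = 2.114 × 12.2700 = 25.9388

25.94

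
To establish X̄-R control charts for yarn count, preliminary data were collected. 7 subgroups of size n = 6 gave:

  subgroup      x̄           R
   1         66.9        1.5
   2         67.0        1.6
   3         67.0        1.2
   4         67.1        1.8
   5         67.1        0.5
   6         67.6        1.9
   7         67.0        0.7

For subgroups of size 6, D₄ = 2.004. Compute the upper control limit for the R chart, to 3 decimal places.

2.634

R̄ = (1.5 + 1.6 + 1.2 + 1.8 + 0.5 + 1.9 + 0.7) / 7 = 9.2000 / 7 = 1.3143
UCL_R = D₄·R̄ = 2.004 × 1.3143 = 2.6338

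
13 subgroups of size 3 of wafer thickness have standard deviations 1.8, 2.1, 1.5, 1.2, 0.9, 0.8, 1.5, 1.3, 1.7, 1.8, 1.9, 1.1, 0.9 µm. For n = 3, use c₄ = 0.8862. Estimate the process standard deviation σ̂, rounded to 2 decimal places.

1.61

s̄ = (1.8 + 2.1 + 1.5 + 1.2 + 0.9 + 0.8 + 1.5 + 1.3 + 1.7 + 1.8 + 1.9 + 1.1 + 0.9) / 13 = 1.4231
σ̂ = s̄ / c₄ = 1.4231 / 0.8862 = 1.6058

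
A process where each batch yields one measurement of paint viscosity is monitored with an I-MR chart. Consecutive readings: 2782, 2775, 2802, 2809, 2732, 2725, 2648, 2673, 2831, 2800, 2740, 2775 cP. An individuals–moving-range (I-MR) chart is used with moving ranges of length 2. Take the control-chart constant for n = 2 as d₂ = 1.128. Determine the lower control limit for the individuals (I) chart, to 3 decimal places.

X̄ = (2782 + 2775 + 2802 + 2809 + 2732 + 2725 + 2648 + 2673 + 2831 + 2800 + 2740 + 2775) / 12 = 2757.6667
Moving ranges: 7, 27, 7, 77, 7, 77, 25, 158, 31, 60, 35; M̄R̄ = 511.0000 / 11 = 46.4545
LCL = X̄ − 3·M̄R̄/d₂ = 2757.6667 − 3 × 46.4545 / 1.128 = 2634.1173

2634.117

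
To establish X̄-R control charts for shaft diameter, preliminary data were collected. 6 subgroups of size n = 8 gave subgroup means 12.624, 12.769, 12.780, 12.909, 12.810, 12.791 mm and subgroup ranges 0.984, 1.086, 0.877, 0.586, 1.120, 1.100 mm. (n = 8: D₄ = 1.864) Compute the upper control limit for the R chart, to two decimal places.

1.79

R̄ = (0.984 + 1.086 + 0.877 + 0.586 + 1.120 + 1.100) / 6 = 5.7530 / 6 = 0.9588
UCL_R = D₄·R̄ = 1.864 × 0.9588 = 1.7873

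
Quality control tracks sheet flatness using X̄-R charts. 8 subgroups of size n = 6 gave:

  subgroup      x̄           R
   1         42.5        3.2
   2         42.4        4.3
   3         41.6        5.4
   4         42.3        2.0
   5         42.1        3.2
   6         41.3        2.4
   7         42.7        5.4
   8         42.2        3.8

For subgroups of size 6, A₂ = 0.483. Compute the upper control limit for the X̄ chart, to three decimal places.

X̄̄ = (42.5 + 42.4 + 41.6 + 42.3 + 42.1 + 41.3 + 42.7 + 42.2) / 8 = 337.1000 / 8 = 42.1375
R̄ = (3.2 + 4.3 + 5.4 + 2.0 + 3.2 + 2.4 + 5.4 + 3.8) / 8 = 29.7000 / 8 = 3.7125
UCL = X̄̄ + A₂·R̄ = 42.1375 + 0.483 × 3.7125 = 43.9306

43.931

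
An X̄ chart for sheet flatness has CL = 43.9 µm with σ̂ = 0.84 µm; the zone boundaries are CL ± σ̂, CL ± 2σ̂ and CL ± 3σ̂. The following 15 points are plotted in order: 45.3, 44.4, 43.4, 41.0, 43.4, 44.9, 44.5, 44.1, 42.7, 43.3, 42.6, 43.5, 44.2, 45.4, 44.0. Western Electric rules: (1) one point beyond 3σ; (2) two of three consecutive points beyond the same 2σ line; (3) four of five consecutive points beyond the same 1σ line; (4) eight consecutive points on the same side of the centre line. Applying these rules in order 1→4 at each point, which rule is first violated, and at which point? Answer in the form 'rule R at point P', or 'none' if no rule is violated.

rule 1 at point 4

Zone of each point (C = within 1σ̂, B = 1σ̂–2σ̂, A = 2σ̂–3σ̂, * = beyond 3σ̂; sign = side of CL): 1:+B, 2:+C, 3:-C, 4:-*, 5:-C, 6:+B, 7:+C, 8:+C, 9:-B, 10:-C, 11:-B, 12:-C, 13:+C, 14:+B, 15:+C
Rule 1 (one point beyond the 3σ limits) is satisfied at point 4.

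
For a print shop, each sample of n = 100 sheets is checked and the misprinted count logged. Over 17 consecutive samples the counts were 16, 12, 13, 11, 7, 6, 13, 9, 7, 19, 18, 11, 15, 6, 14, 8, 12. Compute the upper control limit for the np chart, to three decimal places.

21.191

p̄ = Σdᵢ / (k·n) = 197 / (17 × 100) = 0.11588
UCL = np̄ + 3·√(np̄(1−p̄)) = 11.5882 + 3 × √(11.5882×0.88412) = 11.5882 + 3 × 3.2008 = 21.1907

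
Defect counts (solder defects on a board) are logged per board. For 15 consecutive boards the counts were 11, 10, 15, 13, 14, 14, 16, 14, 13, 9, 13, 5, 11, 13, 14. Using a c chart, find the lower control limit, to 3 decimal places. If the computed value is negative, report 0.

c̄ = (11 + 10 + 15 + 13 + 14 + 14 + 16 + 14 + 13 + 9 + 13 + 5 + 11 + 13 + 14) / 15 = 185 / 15 = 12.3333
LCL = c̄ − 3√c̄ = 12.3333 − 3 × 3.5119 = 1.7977

1.798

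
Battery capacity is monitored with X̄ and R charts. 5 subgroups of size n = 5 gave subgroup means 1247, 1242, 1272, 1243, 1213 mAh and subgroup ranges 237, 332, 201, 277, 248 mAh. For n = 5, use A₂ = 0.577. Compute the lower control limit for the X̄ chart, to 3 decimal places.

X̄̄ = (1247 + 1242 + 1272 + 1243 + 1213) / 5 = 6217.0000 / 5 = 1243.4000
R̄ = (237 + 332 + 201 + 277 + 248) / 5 = 1295.0000 / 5 = 259.0000
LCL = X̄̄ − A₂·R̄ = 1243.4000 − 0.577 × 259.0000 = 1093.9570

1093.957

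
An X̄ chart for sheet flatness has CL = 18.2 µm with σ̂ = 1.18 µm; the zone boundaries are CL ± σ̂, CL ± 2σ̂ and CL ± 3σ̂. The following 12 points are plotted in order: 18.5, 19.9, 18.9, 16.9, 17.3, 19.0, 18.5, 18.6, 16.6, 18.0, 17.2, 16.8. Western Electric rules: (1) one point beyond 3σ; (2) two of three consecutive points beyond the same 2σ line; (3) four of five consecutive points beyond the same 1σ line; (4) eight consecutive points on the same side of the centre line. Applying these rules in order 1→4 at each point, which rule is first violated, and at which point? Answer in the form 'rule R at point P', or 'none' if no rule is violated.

none

Zone of each point (C = within 1σ̂, B = 1σ̂–2σ̂, A = 2σ̂–3σ̂, * = beyond 3σ̂; sign = side of CL): 1:+C, 2:+B, 3:+C, 4:-B, 5:-C, 6:+C, 7:+C, 8:+C, 9:-B, 10:-C, 11:-C, 12:-B
No rule fires across all 12 points.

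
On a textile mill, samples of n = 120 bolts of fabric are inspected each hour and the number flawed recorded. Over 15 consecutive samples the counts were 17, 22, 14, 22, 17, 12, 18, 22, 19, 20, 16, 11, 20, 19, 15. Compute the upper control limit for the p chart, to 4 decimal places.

p̄ = Σdᵢ / (k·n) = 264 / (15 × 120) = 0.14667
UCL = p̄ + 3·√(p̄(1−p̄)/n) = 0.14667 + 3 × √(0.14667×0.85333/120) = 0.14667 + 3 × 0.03229 = 0.24355

0.2436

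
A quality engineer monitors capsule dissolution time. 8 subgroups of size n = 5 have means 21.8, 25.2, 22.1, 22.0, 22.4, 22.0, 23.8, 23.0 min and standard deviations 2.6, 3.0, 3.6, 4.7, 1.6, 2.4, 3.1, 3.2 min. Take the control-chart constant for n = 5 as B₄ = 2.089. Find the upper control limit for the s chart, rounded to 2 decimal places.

s̄ = (2.6 + 3.0 + 3.6 + 4.7 + 1.6 + 2.4 + 3.1 + 3.2) / 8 = 3.0250
UCL_s = B₄·s̄ = 2.089 × 3.0250 = 6.3192

6.32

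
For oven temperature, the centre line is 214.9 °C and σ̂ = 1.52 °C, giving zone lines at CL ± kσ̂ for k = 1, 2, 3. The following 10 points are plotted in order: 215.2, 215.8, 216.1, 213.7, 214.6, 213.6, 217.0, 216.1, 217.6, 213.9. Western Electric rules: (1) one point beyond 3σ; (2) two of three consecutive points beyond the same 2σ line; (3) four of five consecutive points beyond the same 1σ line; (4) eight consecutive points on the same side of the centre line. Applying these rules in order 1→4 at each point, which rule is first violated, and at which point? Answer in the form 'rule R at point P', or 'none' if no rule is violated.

Zone of each point (C = within 1σ̂, B = 1σ̂–2σ̂, A = 2σ̂–3σ̂, * = beyond 3σ̂; sign = side of CL): 1:+C, 2:+C, 3:+C, 4:-C, 5:-C, 6:-C, 7:+B, 8:+C, 9:+B, 10:-C
No rule fires across all 10 points.

none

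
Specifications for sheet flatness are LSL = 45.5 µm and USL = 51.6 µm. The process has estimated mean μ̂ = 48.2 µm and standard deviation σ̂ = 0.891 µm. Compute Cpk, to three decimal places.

Cpu = (USL − μ̂) / (3σ̂) = (51.6 − 48.2) / (3 × 0.891) = 1.2720; Cpl = (μ̂ − LSL) / (3σ̂) = (48.2 − 45.5) / (3 × 0.891) = 1.0101; Cpk = min(Cpu, Cpl) = 1.0101

1.010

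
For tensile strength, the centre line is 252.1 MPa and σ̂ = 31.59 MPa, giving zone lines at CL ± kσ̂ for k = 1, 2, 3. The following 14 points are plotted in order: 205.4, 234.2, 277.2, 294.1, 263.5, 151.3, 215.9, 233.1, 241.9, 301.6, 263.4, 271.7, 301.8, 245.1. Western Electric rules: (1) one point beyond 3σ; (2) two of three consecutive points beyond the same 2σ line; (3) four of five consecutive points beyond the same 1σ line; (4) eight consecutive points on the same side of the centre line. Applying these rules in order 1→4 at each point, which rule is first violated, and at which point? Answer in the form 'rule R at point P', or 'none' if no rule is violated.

Zone of each point (C = within 1σ̂, B = 1σ̂–2σ̂, A = 2σ̂–3σ̂, * = beyond 3σ̂; sign = side of CL): 1:-B, 2:-C, 3:+C, 4:+B, 5:+C, 6:-*, 7:-B, 8:-C, 9:-C, 10:+B, 11:+C, 12:+C, 13:+B, 14:-C
Rule 1 (one point beyond the 3σ limits) is satisfied at point 6.

rule 1 at point 6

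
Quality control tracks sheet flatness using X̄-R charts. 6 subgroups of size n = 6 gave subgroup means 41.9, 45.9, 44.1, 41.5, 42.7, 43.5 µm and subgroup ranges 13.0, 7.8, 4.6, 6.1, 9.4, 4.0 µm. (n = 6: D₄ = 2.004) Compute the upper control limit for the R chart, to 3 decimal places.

R̄ = (13.0 + 7.8 + 4.6 + 6.1 + 9.4 + 4.0) / 6 = 44.9000 / 6 = 7.4833
UCL_R = D₄·R̄ = 2.004 × 7.4833 = 14.9966

14.997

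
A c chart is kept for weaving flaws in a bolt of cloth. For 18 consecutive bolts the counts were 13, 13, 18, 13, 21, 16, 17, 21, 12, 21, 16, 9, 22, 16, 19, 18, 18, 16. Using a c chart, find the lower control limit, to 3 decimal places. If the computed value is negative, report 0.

c̄ = (13 + 13 + 18 + 13 + 21 + 16 + 17 + 21 + 12 + 21 + 16 + 9 + 22 + 16 + 19 + 18 + 18 + 16) / 18 = 299 / 18 = 16.6111
LCL = c̄ − 3√c̄ = 16.6111 − 3 × 4.0757 = 4.3841

4.384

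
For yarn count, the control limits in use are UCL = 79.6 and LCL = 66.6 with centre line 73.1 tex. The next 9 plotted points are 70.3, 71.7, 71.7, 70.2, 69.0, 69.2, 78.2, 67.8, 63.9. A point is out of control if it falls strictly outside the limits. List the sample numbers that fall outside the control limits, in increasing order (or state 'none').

Compare each point to [66.6, 79.6]: sample 9 = 63.9 < LCL.

9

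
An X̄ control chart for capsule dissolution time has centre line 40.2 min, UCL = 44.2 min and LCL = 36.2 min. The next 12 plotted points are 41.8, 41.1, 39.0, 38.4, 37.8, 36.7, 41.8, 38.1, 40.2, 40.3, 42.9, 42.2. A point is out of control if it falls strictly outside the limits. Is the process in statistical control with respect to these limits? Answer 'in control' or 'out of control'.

in control

All 12 points lie within [36.2, 44.2].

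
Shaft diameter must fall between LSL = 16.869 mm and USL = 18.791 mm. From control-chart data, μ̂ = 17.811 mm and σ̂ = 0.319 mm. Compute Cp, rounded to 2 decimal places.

1.00

Cp = (USL − LSL) / (6σ̂) = (18.791 − 16.869) / (6 × 0.319) = 1.9220 / 1.9140 = 1.0042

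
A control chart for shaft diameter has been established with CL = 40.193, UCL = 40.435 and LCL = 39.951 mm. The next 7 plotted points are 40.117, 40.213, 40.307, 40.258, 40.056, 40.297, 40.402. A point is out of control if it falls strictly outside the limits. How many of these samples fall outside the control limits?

0

All 7 points lie within [39.951, 40.435].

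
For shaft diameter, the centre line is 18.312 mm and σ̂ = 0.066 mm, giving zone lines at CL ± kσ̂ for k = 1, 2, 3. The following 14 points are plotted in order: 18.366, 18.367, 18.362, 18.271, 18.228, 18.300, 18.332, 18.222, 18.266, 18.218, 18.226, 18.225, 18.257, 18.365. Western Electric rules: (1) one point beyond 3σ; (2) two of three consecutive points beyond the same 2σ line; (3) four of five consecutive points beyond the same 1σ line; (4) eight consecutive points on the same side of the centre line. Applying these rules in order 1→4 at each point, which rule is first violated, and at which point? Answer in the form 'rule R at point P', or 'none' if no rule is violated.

Zone of each point (C = within 1σ̂, B = 1σ̂–2σ̂, A = 2σ̂–3σ̂, * = beyond 3σ̂; sign = side of CL): 1:+C, 2:+C, 3:+C, 4:-C, 5:-B, 6:-C, 7:+C, 8:-B, 9:-C, 10:-B, 11:-B, 12:-B, 13:-C, 14:+C
Rule 3 (four of five consecutive points beyond the same 1σ limit) is satisfied at point 12.

rule 3 at point 12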